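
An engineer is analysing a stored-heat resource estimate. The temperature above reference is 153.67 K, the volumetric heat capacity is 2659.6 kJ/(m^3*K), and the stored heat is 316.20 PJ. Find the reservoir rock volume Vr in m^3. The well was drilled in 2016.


Vr = Q_s * 1e12 / (rhoc * dT)
Vr = 316.20 * 1e12 / (2659.6 * 153.67)
Vr = 7.7367e+08 m^3


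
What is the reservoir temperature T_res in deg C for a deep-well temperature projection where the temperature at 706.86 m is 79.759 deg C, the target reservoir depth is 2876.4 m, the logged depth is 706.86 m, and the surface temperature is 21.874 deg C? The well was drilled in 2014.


Step 1: grad = (T_d1 - T_surf)/d1 * 1000 = (79.759 - 21.874)/706.86 * 1000 = 81.89033 deg C/km
Step 2: T_res = T_surf + grad*d2/1000 = 21.874 + 81.89033*2876.4/1000 = 257.42 deg C
T_res = 257.42 deg C


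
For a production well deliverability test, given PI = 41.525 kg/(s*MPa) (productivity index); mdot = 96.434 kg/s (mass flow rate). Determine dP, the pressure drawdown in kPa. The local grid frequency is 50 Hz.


dP = mdot * 1000 / PI
dP = 96.434 * 1000 / 41.525
dP = 2322.3 kPa


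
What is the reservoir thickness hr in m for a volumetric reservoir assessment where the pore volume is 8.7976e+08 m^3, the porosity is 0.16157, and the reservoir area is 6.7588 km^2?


hr = Vp / (A * 1e6 * phi)
hr = 8.7976e+08 / (6.7588 * 1e6 * 0.16157)
hr = 805.63 m


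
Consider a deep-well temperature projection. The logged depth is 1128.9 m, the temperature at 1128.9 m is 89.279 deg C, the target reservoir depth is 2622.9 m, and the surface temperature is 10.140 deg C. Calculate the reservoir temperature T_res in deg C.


Step 1: grad = (T_d1 - T_surf)/d1 * 1000 = (89.279 - 10.14)/1128.9 * 1000 = 70.10275 deg C/km
Step 2: T_res = T_surf + grad*d2/1000 = 10.14 + 70.10275*2622.9/1000 = 194.01 deg C
T_res = 194.01 deg C


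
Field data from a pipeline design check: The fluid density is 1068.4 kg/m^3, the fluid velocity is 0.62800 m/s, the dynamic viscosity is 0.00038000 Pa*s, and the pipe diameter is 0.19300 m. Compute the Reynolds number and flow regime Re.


Step 1: Re = rho*vel*D/mu = 1068.4*0.628*0.193/0.00038 = 3.4077e+05
Step 2: Re = 3.4077e+05 > 4000, so flow is turbulent.
Re = 3.4077e+05 (turbulent)


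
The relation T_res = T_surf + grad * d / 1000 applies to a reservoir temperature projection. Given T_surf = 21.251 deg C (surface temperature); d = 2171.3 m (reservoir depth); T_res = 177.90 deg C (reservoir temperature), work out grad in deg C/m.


grad = (T_res - T_surf) / d * 1000
grad = (177.90 - 21.251) / 2171.3 * 1000
grad = 72.14526 deg C/km
Convert: 72.14526 deg C/km * 0.001 = 0.072145 deg C/m
grad = 0.072145 deg C/m


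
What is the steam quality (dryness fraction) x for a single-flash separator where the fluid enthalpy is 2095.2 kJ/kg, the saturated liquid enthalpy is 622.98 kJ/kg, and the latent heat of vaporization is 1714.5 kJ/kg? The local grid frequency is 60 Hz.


x = (h - hf) / hfg
x = (2095.2 - 622.98) / 1714.5
x = 0.85869


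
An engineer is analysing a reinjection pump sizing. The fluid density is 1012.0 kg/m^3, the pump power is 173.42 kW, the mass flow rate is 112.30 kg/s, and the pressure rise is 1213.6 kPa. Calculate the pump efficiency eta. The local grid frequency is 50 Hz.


eta = mdot * dP / (rho * P_pump)
eta = 112.30 * 1213.6 / (1012.0 * 173.42)
eta = 0.77656


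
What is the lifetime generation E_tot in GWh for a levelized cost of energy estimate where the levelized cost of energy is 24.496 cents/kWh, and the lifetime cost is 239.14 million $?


E_tot = C_tot / LCOE * 100
E_tot = 239.14 / 24.496 * 100
E_tot = 976.24 GWh


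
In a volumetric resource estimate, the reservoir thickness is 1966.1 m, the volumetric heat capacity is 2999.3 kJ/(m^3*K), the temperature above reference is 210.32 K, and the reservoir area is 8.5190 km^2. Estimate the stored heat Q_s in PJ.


Step 1: Vr = A*1e6*hr = 8.519*1e6*1966.1 = 1.674921e+10 m^3
Step 2: Q_s = Vr*rhoc*dT/1e12 = 1.674921e+10*2999.3*210.32/1e12 = 10566 PJ
Q_s = 10566 PJ


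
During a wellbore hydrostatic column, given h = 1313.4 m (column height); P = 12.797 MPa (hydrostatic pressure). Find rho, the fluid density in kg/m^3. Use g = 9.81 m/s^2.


rho = P * 1e6 / (g * h)
rho = 12.797 * 1e6 / (9.81 * 1313.4)
rho = 993.21 kg/m^3


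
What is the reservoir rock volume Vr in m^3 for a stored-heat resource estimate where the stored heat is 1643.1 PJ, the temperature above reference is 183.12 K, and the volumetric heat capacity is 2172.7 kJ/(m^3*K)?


Vr = Q_s * 1e12 / (rhoc * dT)
Vr = 1643.1 * 1e12 / (2172.7 * 183.12)
Vr = 4.1298e+09 m^3


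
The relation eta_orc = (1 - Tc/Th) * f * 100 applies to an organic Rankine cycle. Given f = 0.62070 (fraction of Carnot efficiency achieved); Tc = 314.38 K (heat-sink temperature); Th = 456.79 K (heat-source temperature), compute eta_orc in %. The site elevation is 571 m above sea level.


eta_orc = (1 - Tc/Th) * f * 100
eta_orc = (1 - 314.38/456.79) * 0.62070 * 100
eta_orc = 19.351 %


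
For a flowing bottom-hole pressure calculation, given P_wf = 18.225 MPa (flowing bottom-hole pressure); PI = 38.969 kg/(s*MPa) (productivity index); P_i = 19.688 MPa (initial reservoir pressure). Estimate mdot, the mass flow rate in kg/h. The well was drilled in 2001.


mdot = (P_i - P_wf) * PI
mdot = (19.688 - 18.225) * 38.969
mdot = 57.01165 kg/s
Convert: 57.01165 kg/s * 3600.0 = 2.0524e+05 kg/h
mdot = 2.0524e+05 kg/h


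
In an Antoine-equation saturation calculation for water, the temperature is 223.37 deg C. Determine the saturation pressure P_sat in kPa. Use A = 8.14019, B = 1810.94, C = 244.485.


P_sat = 10^(A - B/(C + T)) / 760 * 0.101325
P_sat = 10^(8.14019 - 1810.94/(244.485 + 223.37)) / 760 * 0.101325
P_sat = 2.479498 MPa
Convert: 2.479498 MPa * 1000.0 = 2479.5 kPa
P_sat = 2479.5 kPa


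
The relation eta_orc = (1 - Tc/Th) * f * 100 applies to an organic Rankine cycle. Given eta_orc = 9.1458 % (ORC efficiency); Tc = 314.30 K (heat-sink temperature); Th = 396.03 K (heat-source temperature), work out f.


f = (eta_orc/100) / (1 - Tc/Th)
f = (9.1458/100) / (1 - 314.30/396.03)
f = 0.44317


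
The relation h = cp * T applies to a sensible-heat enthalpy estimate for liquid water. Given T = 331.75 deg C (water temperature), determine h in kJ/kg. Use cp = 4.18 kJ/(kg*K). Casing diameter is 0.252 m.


h = cp * T
h = 4.18 * 331.75
h = 1386.7 kJ/kg


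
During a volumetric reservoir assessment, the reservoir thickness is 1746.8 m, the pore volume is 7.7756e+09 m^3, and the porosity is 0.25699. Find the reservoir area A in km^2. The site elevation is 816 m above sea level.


A = Vp / (1e6 * hr * phi)
A = 7.7756e+09 / (1e6 * 1746.8 * 0.25699)
A = 17.321 km^2


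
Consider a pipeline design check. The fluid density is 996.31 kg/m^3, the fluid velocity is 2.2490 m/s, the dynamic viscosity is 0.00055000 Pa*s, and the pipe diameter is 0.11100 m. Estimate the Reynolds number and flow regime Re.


Step 1: Re = rho*vel*D/mu = 996.31*2.249*0.111/0.00055 = 4.5221e+05
Step 2: Re = 4.5221e+05 > 4000, so flow is turbulent.
Re = 4.5221e+05 (turbulent)


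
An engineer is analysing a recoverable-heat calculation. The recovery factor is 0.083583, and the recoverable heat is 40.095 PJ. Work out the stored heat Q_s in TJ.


Q_s = Q_rec / RF
Q_s = 40.095 / 0.083583
Q_s = 479.7028 PJ
Convert: 479.7028 PJ * 1000.0 = 4.7970e+05 TJ
Q_s = 4.7970e+05 TJ


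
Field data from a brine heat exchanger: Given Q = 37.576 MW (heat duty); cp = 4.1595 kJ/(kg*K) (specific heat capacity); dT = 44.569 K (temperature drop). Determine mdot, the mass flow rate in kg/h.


mdot = Q * 1000 / (cp * dT)
mdot = 37.576 * 1000 / (4.1595 * 44.569)
mdot = 202.6920 kg/s
Convert: 202.6920 kg/s * 3600.0 = 7.2969e+05 kg/h
mdot = 7.2969e+05 kg/h


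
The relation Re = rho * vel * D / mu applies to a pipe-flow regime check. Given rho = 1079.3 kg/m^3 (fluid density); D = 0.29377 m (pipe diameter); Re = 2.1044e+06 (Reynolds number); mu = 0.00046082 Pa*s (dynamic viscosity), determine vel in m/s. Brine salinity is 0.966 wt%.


vel = Re * mu / (rho * D)
vel = 2.1044e+06 * 0.00046082 / (1079.3 * 0.29377)
vel = 3.0585 m/s


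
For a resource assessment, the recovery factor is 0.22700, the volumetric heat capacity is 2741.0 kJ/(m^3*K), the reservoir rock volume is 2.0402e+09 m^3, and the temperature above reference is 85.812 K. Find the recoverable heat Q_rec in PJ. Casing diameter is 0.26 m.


Step 1: Q_s = Vr*rhoc*dT/1e12 = 2.0402e+09*2741.0*85.812/1e12 = 479.8769 PJ
Step 2: Q_rec = Q_s * RF = 479.8769 * 0.227 = 108.93 PJ
Q_rec = 108.93 PJ


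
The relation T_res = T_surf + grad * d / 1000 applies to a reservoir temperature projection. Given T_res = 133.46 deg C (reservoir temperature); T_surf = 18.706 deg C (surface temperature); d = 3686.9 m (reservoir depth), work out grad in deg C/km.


grad = (T_res - T_surf) / d * 1000
grad = (133.46 - 18.706) / 3686.9 * 1000
grad = 31.125 deg C/km


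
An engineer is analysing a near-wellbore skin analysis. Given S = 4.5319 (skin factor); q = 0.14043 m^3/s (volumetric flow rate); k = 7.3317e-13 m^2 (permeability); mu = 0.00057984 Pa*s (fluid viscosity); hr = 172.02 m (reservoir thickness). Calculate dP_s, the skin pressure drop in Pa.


dP_s = S * q * mu / (2*pi*k*hr) / 1000
dP_s = 4.5319 * 0.14043 * 0.00057984 / (2*pi*7.3317e-13*172.02) / 1000
dP_s = 465.6771 kPa
Convert: 465.6771 kPa * 1000.0 = 4.6568e+05 Pa
dP_s = 4.6568e+05 Pa


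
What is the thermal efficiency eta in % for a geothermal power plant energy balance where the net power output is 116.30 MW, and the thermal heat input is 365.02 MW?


eta = W_net / Q_in * 100
eta = 116.30 / 365.02 * 100
eta = 31.861 %


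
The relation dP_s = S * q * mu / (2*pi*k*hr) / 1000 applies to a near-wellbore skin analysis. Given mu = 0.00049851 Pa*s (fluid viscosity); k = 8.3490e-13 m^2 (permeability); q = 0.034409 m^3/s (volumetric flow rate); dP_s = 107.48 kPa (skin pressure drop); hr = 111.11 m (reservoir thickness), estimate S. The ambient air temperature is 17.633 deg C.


S = dP_s * 1000 * 2*pi*k*hr / (q*mu)
S = 107.48 * 1000 * 2*pi*8.3490e-13*111.11 / (0.034409*0.00049851)
S = 3.6522


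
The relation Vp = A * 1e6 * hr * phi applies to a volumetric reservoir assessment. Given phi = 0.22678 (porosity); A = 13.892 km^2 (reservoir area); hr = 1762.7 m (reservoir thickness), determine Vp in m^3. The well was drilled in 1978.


Vp = A * 1e6 * hr * phi
Vp = 13.892 * 1e6 * 1762.7 * 0.22678
Vp = 5.5533e+09 m^3


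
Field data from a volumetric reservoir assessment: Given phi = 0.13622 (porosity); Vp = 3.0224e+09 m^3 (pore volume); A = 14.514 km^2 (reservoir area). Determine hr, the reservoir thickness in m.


hr = Vp / (A * 1e6 * phi)
hr = 3.0224e+09 / (14.514 * 1e6 * 0.13622)
hr = 1528.7 m


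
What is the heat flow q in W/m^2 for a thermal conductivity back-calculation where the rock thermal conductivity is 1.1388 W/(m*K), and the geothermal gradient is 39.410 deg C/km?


q = k * grad / 1000
q = 1.1388 * 39.410 / 1000
q = 0.044880 W/m^2


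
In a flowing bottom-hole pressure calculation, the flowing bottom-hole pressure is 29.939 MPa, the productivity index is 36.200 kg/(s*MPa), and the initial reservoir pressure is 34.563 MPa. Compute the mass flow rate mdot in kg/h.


mdot = (P_i - P_wf) * PI
mdot = (34.563 - 29.939) * 36.200
mdot = 167.3888 kg/s
Convert: 167.3888 kg/s * 3600.0 = 6.0260e+05 kg/h
mdot = 6.0260e+05 kg/h


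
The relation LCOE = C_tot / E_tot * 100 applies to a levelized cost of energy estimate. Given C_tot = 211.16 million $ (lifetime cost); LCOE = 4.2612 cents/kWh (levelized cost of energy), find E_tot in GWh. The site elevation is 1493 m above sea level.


E_tot = C_tot / LCOE * 100
E_tot = 211.16 / 4.2612 * 100
E_tot = 4955.4 GWh


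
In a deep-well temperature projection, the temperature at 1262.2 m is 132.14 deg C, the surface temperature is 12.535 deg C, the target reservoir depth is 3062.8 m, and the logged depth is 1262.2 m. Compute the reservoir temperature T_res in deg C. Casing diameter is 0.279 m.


Step 1: grad = (T_d1 - T_surf)/d1 * 1000 = (132.14 - 12.535)/1262.2 * 1000 = 94.75915 deg C/km
Step 2: T_res = T_surf + grad*d2/1000 = 12.535 + 94.75915*3062.8/1000 = 302.76 deg C
T_res = 302.76 deg C


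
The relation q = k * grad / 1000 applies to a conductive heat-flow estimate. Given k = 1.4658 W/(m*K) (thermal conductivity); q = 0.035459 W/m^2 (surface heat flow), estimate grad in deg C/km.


grad = q * 1000 / k
grad = 0.035459 * 1000 / 1.4658
grad = 24.191 deg C/km


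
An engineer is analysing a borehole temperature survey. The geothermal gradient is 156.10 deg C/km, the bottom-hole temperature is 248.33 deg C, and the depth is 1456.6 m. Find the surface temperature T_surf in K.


T_surf = T_d - grad * d / 1000
T_surf = 248.33 - 156.10 * 1456.6 / 1000
T_surf = 20.95474 deg C
Convert to K: 20.95474 + 273.15 = 294.10 K
T_surf = 294.10 K


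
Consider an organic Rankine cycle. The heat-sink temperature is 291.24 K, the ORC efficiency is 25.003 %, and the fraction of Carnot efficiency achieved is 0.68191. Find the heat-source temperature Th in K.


Th = Tc / (1 - (eta_orc/100)/f)
Th = 291.24 / (1 - (25.003/100)/0.68191)
Th = 459.85 K


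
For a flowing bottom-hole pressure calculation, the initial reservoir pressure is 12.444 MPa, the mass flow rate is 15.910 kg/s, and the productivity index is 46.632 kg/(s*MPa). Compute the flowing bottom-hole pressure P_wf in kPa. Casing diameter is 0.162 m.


P_wf = P_i - mdot / PI
P_wf = 12.444 - 15.910 / 46.632
P_wf = 12.10282 MPa
Convert: 12.10282 MPa * 1000.0 = 12103 kPa
P_wf = 12103 kPa


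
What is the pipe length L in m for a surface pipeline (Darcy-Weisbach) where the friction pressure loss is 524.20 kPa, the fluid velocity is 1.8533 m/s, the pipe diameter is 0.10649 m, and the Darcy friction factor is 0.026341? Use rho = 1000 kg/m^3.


L = dP*1000*D / (f*rho*vel^2/2)
L = 524.20*1000*0.10649 / (0.026341*1000*1.8533^2/2)
L = 1234.0 m


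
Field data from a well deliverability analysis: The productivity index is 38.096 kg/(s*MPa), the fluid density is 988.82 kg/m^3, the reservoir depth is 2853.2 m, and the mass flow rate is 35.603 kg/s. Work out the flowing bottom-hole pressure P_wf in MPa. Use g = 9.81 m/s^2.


Step 1: P_i = rho*g*h/1e6 = 988.82*9.81*2853.2/1e6 = 27.67697 MPa
Step 2: P_wf = P_i - mdot/PI = 27.67697 - 35.603/38.096 = 26.742 MPa
P_wf = 26.742 MPa


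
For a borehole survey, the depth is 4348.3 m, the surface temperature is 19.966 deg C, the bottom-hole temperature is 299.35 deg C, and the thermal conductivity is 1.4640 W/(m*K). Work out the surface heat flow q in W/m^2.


Step 1: grad = (T_d - T_surf)/d * 1000 = (299.35 - 19.966)/4348.3 * 1000 = 64.25132 deg C/km
Step 2: q = k * grad / 1000 = 1.464 * 64.25132 / 1000 = 0.094064 W/m^2
q = 0.094064 W/m^2


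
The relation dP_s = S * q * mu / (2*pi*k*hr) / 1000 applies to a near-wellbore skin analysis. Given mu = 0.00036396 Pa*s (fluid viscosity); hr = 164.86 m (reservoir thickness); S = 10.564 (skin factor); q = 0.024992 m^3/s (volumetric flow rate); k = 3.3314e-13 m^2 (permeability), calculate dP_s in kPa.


dP_s = S * q * mu / (2*pi*k*hr) / 1000
dP_s = 10.564 * 0.024992 * 0.00036396 / (2*pi*3.3314e-13*164.86) / 1000
dP_s = 278.46 kPa


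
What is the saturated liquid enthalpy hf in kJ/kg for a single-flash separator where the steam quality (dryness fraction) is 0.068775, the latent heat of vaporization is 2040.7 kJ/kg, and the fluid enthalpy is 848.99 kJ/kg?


hf = h - x * hfg
hf = 848.99 - 0.068775 * 2040.7
hf = 708.64 kJ/kg


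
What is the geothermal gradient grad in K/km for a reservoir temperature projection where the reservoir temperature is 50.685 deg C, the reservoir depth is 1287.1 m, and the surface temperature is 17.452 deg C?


grad = (T_res - T_surf) / d * 1000
grad = (50.685 - 17.452) / 1287.1 * 1000
grad = 25.82006 deg C/km
Convert: 25.82006 deg C/km * 1.0 = 25.820 K/km
grad = 25.820 K/km


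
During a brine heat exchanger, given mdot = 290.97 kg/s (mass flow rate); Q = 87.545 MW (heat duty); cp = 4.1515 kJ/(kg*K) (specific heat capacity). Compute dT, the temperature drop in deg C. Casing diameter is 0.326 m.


dT = Q * 1000 / (mdot * cp)
dT = 87.545 * 1000 / (290.97 * 4.1515)
dT = 72.47331 K
Convert (temperature difference, 1 K = 1 deg C): 72.47331 K = 72.47331 deg C
dT = 72.473 deg C


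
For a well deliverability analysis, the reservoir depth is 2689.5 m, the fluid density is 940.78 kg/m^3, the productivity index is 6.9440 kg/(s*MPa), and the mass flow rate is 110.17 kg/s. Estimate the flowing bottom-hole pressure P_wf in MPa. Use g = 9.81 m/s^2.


Step 1: P_i = rho*g*h/1e6 = 940.78*9.81*2689.5/1e6 = 24.82153 MPa
Step 2: P_wf = P_i - mdot/PI = 24.82153 - 110.17/6.944 = 8.9560 MPa
P_wf = 8.9560 MPa


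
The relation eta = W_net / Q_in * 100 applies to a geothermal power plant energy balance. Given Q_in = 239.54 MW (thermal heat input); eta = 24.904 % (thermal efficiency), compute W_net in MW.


W_net = eta / 100 * Q_in
W_net = 24.904 / 100 * 239.54
W_net = 59.655 MW


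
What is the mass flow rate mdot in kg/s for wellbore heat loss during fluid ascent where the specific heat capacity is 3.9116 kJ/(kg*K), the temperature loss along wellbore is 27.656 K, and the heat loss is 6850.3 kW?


mdot = Q_loss / (cp * dT)
mdot = 6850.3 / (3.9116 * 27.656)
mdot = 63.324 kg/s


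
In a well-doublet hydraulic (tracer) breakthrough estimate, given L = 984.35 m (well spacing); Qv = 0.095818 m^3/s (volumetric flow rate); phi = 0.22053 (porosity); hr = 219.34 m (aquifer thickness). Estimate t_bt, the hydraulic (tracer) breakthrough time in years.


t_bt = pi * hr * phi * L^2 / (3 * Qv) / (365.25*86400)
t_bt = pi * 219.34 * 0.22053 * 984.35^2 / (3 * 0.095818) / (365.25*86400)
t_bt = 16.232 years


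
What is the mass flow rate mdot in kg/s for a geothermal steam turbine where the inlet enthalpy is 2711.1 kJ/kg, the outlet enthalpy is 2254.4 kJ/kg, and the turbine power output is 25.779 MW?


mdot = P * 1000 / (h_in - h_out)
mdot = 25.779 * 1000 / (2711.1 - 2254.4)
mdot = 56.446 kg/s


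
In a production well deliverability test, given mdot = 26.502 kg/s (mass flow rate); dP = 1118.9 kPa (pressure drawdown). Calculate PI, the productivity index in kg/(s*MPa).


PI = mdot * 1000 / dP
PI = 26.502 * 1000 / 1118.9
PI = 23.686 kg/(s*MPa)


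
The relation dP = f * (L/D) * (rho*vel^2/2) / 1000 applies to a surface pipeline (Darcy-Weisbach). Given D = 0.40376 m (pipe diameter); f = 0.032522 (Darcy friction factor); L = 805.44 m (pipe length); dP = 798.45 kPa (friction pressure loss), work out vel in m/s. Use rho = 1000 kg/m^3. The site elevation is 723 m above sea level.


vel = sqrt(dP*1000*2*D / (f*L*rho))
vel = sqrt(798.45*1000*2*0.40376 / (0.032522*805.44*1000))
vel = 4.9613 m/s


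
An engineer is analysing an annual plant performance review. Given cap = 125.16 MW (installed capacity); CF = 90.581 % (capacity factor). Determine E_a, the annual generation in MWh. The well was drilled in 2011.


E_a = CF / 100 * cap * 8760
E_a = 90.581 / 100 * 125.16 * 8760
E_a = 9.9313e+05 MWh


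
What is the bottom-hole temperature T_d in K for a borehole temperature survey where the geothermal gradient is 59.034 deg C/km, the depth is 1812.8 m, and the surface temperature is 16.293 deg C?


T_d = T_surf + grad * d / 1000
T_d = 16.293 + 59.034 * 1812.8 / 1000
T_d = 123.3098 deg C
Convert to K: 123.3098 + 273.15 = 396.46 K
T_d = 396.46 K


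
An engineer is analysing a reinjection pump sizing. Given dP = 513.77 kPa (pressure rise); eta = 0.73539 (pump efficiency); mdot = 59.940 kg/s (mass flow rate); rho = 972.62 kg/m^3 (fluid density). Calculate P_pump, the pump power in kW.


P_pump = mdot * dP / (rho * eta)
P_pump = 59.940 * 513.77 / (972.62 * 0.73539)
P_pump = 43.055 kW


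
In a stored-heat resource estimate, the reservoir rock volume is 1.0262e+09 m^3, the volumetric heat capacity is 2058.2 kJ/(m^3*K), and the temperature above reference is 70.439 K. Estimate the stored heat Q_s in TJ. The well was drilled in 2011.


Q_s = Vr * rhoc * dT / 1e12
Q_s = 1.0262e+09 * 2058.2 * 70.439 / 1e12
Q_s = 148.7760 PJ
Convert: 148.7760 PJ * 1000.0 = 1.4878e+05 TJ
Q_s = 1.4878e+05 TJ


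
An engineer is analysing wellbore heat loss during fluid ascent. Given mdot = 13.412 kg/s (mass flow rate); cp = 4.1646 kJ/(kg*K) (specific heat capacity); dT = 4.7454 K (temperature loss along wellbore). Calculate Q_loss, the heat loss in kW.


Q_loss = mdot * cp * dT
Q_loss = 13.412 * 4.1646 * 4.7454
Q_loss = 265.06 kW


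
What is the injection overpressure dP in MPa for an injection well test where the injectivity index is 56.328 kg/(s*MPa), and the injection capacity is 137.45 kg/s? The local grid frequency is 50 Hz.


dP = mdot * 1000 / II
dP = 137.45 * 1000 / 56.328
dP = 2440.172 kPa
Convert: 2440.172 kPa * 0.001 = 2.4402 MPa
dP = 2.4402 MPa


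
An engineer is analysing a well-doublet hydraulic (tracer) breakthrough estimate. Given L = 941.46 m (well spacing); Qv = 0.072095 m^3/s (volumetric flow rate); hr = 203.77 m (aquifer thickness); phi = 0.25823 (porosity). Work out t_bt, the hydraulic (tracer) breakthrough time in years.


t_bt = pi * hr * phi * L^2 / (3 * Qv) / (365.25*86400)
t_bt = pi * 203.77 * 0.25823 * 941.46^2 / (3 * 0.072095) / (365.25*86400)
t_bt = 21.467 years


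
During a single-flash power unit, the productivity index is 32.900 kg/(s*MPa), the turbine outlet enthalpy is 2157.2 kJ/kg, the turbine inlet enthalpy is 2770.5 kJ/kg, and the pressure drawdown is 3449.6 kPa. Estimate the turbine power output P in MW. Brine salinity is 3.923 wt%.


Step 1: mdot = PI * dP / 1000 = 32.9 * 3449.6 / 1000 = 113.4918 kg/s
Step 2: P = mdot*(h_in - h_out)/1000 = 113.4918*(2770.5 - 2157.2)/1000 = 69.605 MW
P = 69.605 MW


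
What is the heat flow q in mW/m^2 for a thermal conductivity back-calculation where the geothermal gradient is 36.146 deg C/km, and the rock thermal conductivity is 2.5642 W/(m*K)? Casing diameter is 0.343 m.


q = k * grad / 1000
q = 2.5642 * 36.146 / 1000
q = 0.09268557 W/m^2
Convert: 0.09268557 W/m^2 * 1000.0 = 92.686 mW/m^2
q = 92.686 mW/m^2


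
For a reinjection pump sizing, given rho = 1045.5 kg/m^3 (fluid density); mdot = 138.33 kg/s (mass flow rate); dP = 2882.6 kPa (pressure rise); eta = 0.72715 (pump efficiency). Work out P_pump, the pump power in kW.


P_pump = mdot * dP / (rho * eta)
P_pump = 138.33 * 2882.6 / (1045.5 * 0.72715)
P_pump = 524.51 kW


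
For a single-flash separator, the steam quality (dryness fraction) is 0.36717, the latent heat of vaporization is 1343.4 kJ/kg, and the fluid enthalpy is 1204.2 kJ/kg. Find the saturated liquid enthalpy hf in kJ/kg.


hf = h - x * hfg
hf = 1204.2 - 0.36717 * 1343.4
hf = 710.94 kJ/kg


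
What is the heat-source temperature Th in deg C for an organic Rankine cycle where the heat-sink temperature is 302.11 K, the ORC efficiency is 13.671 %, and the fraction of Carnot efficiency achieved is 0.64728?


Th = Tc / (1 - (eta_orc/100)/f)
Th = 302.11 / (1 - (13.671/100)/0.64728)
Th = 383.0028 K
Convert to deg C: 383.0028 - 273.15 = 109.85 deg C
Th = 109.85 deg C


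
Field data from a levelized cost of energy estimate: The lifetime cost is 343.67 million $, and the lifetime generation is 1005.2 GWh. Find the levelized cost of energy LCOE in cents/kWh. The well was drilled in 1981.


LCOE = C_tot / E_tot * 100
LCOE = 343.67 / 1005.2 * 100
LCOE = 34.189 cents/kWh


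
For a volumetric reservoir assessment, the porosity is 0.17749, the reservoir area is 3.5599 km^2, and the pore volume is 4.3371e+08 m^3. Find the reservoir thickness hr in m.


hr = Vp / (A * 1e6 * phi)
hr = 4.3371e+08 / (3.5599 * 1e6 * 0.17749)
hr = 686.42 m


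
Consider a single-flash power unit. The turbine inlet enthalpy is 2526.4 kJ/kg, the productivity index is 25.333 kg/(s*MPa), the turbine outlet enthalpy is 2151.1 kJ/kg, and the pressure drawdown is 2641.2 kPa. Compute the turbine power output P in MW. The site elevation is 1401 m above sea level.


Step 1: mdot = PI * dP / 1000 = 25.333 * 2641.2 / 1000 = 66.90952 kg/s
Step 2: P = mdot*(h_in - h_out)/1000 = 66.90952*(2526.4 - 2151.1)/1000 = 25.111 MW
P = 25.111 MW


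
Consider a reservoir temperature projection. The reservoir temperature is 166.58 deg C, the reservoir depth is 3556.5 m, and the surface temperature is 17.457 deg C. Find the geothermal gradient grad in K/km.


grad = (T_res - T_surf) / d * 1000
grad = (166.58 - 17.457) / 3556.5 * 1000
grad = 41.92971 deg C/km
Convert: 41.92971 deg C/km * 1.0 = 41.930 K/km
grad = 41.930 K/km


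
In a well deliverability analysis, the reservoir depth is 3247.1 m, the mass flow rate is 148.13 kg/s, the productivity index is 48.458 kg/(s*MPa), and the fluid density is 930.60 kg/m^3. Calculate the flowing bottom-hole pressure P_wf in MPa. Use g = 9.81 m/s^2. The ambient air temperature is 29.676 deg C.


Step 1: P_i = rho*g*h/1e6 = 930.6*9.81*3247.1/1e6 = 29.64338 MPa
Step 2: P_wf = P_i - mdot/PI = 29.64338 - 148.13/48.458 = 26.587 MPa
P_wf = 26.587 MPa


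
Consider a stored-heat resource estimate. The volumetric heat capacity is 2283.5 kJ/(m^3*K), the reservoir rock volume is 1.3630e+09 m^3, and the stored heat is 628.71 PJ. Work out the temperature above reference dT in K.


dT = Q_s * 1e12 / (Vr * rhoc)
dT = 628.71 * 1e12 / (1.3630e+09 * 2283.5)
dT = 202.00 K


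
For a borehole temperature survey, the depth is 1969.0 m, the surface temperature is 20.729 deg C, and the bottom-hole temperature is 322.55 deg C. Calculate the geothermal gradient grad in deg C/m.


grad = (T_d - T_surf) / d * 1000
grad = (322.55 - 20.729) / 1969.0 * 1000
grad = 153.2864 deg C/km
Convert: 153.2864 deg C/km * 0.001 = 0.15329 deg C/m
grad = 0.15329 deg C/m


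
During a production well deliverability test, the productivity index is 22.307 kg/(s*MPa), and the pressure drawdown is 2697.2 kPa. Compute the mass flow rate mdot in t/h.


mdot = PI * dP / 1000
mdot = 22.307 * 2697.2 / 1000
mdot = 60.16644 kg/s
Convert: 60.16644 kg/s * 3.6 = 216.60 t/h
mdot = 216.60 t/h


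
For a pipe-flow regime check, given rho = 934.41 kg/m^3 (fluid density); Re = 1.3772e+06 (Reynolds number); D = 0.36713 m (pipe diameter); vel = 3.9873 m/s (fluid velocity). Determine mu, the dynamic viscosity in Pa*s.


mu = rho * vel * D / Re
mu = 934.41 * 3.9873 * 0.36713 / 1.3772e+06
mu = 0.00099321 Pa*s


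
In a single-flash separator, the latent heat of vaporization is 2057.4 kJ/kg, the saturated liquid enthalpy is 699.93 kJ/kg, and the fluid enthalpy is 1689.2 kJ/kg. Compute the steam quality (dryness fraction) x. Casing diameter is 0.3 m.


x = (h - hf) / hfg
x = (1689.2 - 699.93) / 2057.4
x = 0.48084


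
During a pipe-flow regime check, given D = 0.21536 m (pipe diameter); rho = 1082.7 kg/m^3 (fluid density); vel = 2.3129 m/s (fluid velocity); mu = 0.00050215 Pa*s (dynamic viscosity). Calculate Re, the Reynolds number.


Re = rho * vel * D / mu
Re = 1082.7 * 2.3129 * 0.21536 / 0.00050215
Re = 1.0740e+06


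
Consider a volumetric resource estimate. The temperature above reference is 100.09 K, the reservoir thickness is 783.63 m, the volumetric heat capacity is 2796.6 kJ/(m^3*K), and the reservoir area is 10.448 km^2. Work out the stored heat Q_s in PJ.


Step 1: Vr = A*1e6*hr = 10.448*1e6*783.63 = 8.187366e+09 m^3
Step 2: Q_s = Vr*rhoc*dT/1e12 = 8.187366e+09*2796.6*100.09/1e12 = 2291.7 PJ
Q_s = 2291.7 PJ


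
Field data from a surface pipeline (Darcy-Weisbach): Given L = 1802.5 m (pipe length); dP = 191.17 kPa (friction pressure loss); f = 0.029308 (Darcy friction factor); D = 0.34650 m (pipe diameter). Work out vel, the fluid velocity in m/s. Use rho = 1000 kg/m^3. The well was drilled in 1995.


vel = sqrt(dP*1000*2*D / (f*L*rho))
vel = sqrt(191.17*1000*2*0.34650 / (0.029308*1802.5*1000))
vel = 1.5836 m/s


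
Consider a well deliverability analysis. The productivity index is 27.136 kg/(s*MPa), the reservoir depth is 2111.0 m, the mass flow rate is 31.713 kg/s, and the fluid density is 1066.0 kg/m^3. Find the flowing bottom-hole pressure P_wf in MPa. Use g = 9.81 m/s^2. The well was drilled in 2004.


Step 1: P_i = rho*g*h/1e6 = 1066.0*9.81*2111.0/1e6 = 22.07570 MPa
Step 2: P_wf = P_i - mdot/PI = 22.07570 - 31.713/27.136 = 20.907 MPa
P_wf = 20.907 MPa


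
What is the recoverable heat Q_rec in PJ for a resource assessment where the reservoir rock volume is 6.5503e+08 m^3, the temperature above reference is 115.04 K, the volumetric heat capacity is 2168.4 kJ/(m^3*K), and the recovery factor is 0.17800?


Step 1: Q_s = Vr*rhoc*dT/1e12 = 6.5503e+08*2168.4*115.04/1e12 = 163.3990 PJ
Step 2: Q_rec = Q_s * RF = 163.3990 * 0.178 = 29.085 PJ
Q_rec = 29.085 PJ


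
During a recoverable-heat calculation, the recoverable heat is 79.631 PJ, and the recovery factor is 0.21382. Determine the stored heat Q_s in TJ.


Q_s = Q_rec / RF
Q_s = 79.631 / 0.21382
Q_s = 372.4207 PJ
Convert: 372.4207 PJ * 1000.0 = 3.7242e+05 TJ
Q_s = 3.7242e+05 TJ


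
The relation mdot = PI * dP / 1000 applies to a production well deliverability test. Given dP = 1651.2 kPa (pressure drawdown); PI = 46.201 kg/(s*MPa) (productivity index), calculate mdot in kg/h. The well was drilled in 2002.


mdot = PI * dP / 1000
mdot = 46.201 * 1651.2 / 1000
mdot = 76.28709 kg/s
Convert: 76.28709 kg/s * 3600.0 = 2.7463e+05 kg/h
mdot = 2.7463e+05 kg/h


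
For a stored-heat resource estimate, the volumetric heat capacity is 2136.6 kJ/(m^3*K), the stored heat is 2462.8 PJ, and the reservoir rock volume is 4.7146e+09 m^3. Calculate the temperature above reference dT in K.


dT = Q_s * 1e12 / (Vr * rhoc)
dT = 2462.8 * 1e12 / (4.7146e+09 * 2136.6)
dT = 244.49 K


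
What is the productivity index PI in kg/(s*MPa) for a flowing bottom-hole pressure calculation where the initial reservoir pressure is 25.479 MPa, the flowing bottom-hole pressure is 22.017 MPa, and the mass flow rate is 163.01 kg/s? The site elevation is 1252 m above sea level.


PI = mdot / (P_i - P_wf)
PI = 163.01 / (25.479 - 22.017)
PI = 47.085 kg/(s*MPa)


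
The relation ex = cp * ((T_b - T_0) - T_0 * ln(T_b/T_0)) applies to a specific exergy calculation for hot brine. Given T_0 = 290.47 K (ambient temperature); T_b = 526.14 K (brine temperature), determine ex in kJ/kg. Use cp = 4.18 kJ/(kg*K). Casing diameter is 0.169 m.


ex = cp * ((T_b - T_0) - T_0 * ln(T_b/T_0))
ex = 4.18 * ((526.14 - 290.47) - 290.47 * ln(526.14/290.47))
ex = 263.81 kJ/kg


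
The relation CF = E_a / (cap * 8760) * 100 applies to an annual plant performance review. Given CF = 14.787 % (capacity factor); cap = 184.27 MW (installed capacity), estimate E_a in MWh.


E_a = CF / 100 * cap * 8760
E_a = 14.787 / 100 * 184.27 * 8760
E_a = 2.3869e+05 MWh


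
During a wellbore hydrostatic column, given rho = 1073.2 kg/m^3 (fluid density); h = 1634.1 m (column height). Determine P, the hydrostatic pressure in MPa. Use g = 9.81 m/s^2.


P = rho * g * h / 1e6
P = 1073.2 * 9.81 * 1634.1 / 1e6
P = 17.204 MPa


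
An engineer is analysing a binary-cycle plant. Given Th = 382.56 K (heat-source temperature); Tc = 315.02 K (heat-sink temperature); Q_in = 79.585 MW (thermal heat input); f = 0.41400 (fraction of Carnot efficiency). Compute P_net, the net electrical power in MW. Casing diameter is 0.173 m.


Step 1: eta = (1 - Tc/Th)*f = (1 - 315.02/382.56)*0.414 = 0.07309065
Step 2: P_net = eta * Q_in = 0.07309065 * 79.585 = 5.8169 MW
P_net = 5.8169 MW


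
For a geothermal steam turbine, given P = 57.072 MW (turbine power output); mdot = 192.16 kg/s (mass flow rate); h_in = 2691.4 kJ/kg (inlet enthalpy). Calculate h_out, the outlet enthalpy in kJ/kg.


h_out = h_in - P * 1000 / mdot
h_out = 2691.4 - 57.072 * 1000 / 192.16
h_out = 2394.4 kJ/kg


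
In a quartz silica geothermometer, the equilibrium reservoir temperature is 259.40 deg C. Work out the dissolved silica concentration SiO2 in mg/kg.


SiO2 = 10^(5.19 - 1309/(T_eq + 273.15))
SiO2 = 10^(5.19 - 1309/(259.40 + 273.15))
SiO2 = 539.53 mg/kg


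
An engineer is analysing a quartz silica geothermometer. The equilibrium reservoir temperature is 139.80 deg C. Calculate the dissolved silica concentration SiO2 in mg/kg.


SiO2 = 10^(5.19 - 1309/(T_eq + 273.15))
SiO2 = 10^(5.19 - 1309/(139.80 + 273.15))
SiO2 = 104.74 mg/kg


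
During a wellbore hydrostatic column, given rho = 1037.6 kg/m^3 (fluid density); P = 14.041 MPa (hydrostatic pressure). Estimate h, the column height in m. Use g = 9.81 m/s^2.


h = P * 1e6 / (g * rho)
h = 14.041 * 1e6 / (9.81 * 1037.6)
h = 1379.4 m


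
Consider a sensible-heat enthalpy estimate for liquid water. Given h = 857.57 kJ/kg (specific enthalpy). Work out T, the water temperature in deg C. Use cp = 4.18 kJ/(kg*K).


T = h / cp
T = 857.57 / 4.18
T = 205.16 deg C


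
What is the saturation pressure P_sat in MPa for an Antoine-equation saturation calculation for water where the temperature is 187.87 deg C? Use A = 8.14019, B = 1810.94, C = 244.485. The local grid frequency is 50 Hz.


P_sat = 10^(A - B/(C + T)) / 760 * 0.101325
P_sat = 10^(8.14019 - 1810.94/(244.485 + 187.87)) / 760 * 0.101325
P_sat = 1.1927 MPa


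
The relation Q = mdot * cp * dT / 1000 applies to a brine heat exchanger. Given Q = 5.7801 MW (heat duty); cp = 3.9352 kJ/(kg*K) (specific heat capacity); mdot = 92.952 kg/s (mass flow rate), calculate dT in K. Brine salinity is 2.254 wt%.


dT = Q * 1000 / (mdot * cp)
dT = 5.7801 * 1000 / (92.952 * 3.9352)
dT = 15.802 K


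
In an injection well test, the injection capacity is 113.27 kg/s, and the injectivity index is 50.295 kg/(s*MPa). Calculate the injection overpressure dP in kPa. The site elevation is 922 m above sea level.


dP = mdot * 1000 / II
dP = 113.27 * 1000 / 50.295
dP = 2252.1 kPa


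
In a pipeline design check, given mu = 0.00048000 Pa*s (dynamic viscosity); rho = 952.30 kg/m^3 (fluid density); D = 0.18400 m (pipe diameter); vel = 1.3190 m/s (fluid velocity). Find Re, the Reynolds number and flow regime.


Step 1: Re = rho*vel*D/mu = 952.3*1.319*0.184/0.00048 = 4.8150e+05
Step 2: Re = 4.8150e+05 > 4000, so flow is turbulent.
Re = 4.8150e+05 (turbulent)


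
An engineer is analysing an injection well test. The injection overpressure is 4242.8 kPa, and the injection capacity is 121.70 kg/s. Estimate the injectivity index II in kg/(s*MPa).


II = mdot * 1000 / dP
II = 121.70 * 1000 / 4242.8
II = 28.684 kg/(s*MPa)


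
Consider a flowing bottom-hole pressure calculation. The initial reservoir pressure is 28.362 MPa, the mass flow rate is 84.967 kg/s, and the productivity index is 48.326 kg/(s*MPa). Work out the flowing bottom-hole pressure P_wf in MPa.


P_wf = P_i - mdot / PI
P_wf = 28.362 - 84.967 / 48.326
P_wf = 26.604 MPa


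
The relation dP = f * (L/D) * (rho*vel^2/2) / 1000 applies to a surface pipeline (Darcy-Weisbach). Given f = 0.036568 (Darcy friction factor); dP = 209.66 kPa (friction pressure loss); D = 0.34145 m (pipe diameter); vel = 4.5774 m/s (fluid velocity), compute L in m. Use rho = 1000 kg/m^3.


L = dP*1000*D / (f*rho*vel^2/2)
L = 209.66*1000*0.34145 / (0.036568*1000*4.5774^2/2)
L = 186.87 m


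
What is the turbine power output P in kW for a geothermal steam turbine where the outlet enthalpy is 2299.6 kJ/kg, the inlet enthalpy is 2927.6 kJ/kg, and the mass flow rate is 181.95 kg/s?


P = mdot * (h_in - h_out) / 1000
P = 181.95 * (2927.6 - 2299.6) / 1000
P = 114.2646 MW
Convert: 114.2646 MW * 1000.0 = 1.1426e+05 kW
P = 1.1426e+05 kW


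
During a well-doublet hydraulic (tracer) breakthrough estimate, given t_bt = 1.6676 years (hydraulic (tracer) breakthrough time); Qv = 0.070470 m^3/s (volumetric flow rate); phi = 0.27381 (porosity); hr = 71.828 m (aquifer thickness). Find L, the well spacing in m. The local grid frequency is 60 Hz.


L = sqrt(t_bt*365.25*86400*3*Qv / (pi*hr*phi))
L = sqrt(1.6676*365.25*86400*3*0.070470 / (pi*71.828*0.27381))
L = 424.34 m


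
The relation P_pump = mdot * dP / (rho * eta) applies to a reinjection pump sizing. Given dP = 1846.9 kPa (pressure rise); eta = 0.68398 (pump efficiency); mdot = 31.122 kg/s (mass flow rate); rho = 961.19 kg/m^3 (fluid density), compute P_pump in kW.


P_pump = mdot * dP / (rho * eta)
P_pump = 31.122 * 1846.9 / (961.19 * 0.68398)
P_pump = 87.430 kW


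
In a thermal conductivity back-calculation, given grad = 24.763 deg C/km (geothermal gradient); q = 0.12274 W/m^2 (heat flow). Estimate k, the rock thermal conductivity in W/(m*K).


k = q / (grad / 1000)
k = 0.12274 / (24.763 / 1000)
k = 4.9566 W/(m*K)


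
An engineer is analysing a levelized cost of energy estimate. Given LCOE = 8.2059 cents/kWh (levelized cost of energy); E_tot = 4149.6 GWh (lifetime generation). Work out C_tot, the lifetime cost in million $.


C_tot = LCOE / 100 * E_tot
C_tot = 8.2059 / 100 * 4149.6
C_tot = 340.51 million $


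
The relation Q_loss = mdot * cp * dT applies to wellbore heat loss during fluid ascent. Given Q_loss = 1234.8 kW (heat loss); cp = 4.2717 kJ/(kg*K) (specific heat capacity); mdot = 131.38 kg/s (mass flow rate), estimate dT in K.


dT = Q_loss / (mdot * cp)
dT = 1234.8 / (131.38 * 4.2717)
dT = 2.2002 K


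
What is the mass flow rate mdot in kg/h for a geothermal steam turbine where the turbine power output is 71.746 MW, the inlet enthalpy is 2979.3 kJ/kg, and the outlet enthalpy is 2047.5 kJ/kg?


mdot = P * 1000 / (h_in - h_out)
mdot = 71.746 * 1000 / (2979.3 - 2047.5)
mdot = 76.99721 kg/s
Convert: 76.99721 kg/s * 3600.0 = 2.7719e+05 kg/h
mdot = 2.7719e+05 kg/h


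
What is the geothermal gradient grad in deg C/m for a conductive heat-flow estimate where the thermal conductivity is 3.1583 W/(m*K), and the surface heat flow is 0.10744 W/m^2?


grad = q * 1000 / k
grad = 0.10744 * 1000 / 3.1583
grad = 34.01830 deg C/km
Convert: 34.01830 deg C/km * 0.001 = 0.034018 deg C/m
grad = 0.034018 deg C/m


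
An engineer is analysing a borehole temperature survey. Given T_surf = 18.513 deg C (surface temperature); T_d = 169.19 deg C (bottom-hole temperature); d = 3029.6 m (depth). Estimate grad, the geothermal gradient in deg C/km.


grad = (T_d - T_surf) / d * 1000
grad = (169.19 - 18.513) / 3029.6 * 1000
grad = 49.735 deg C/km


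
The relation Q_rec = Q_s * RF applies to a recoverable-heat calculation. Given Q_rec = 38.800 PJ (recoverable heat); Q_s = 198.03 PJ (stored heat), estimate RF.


RF = Q_rec / Q_s
RF = 38.800 / 198.03
RF = 0.19593


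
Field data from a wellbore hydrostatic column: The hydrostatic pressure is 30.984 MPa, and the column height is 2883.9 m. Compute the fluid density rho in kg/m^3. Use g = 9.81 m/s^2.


rho = P * 1e6 / (g * h)
rho = 30.984 * 1e6 / (9.81 * 2883.9)
rho = 1095.2 kg/m^3


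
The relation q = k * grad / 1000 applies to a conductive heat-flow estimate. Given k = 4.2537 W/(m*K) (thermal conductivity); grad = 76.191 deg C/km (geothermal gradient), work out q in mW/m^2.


q = k * grad / 1000
q = 4.2537 * 76.191 / 1000
q = 0.3240937 W/m^2
Convert: 0.3240937 W/m^2 * 1000.0 = 324.09 mW/m^2
q = 324.09 mW/m^2


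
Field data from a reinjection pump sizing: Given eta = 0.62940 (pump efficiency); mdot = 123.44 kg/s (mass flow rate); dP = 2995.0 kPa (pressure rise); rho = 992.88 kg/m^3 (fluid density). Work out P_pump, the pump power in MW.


P_pump = mdot * dP / (rho * eta)
P_pump = 123.44 * 2995.0 / (992.88 * 0.62940)
P_pump = 591.6015 kW
Convert: 591.6015 kW * 0.001 = 0.59160 MW
P_pump = 0.59160 MW


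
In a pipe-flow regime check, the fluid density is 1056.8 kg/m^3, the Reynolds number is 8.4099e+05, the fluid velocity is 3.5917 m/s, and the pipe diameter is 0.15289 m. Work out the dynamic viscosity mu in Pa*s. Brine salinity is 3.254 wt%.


mu = rho * vel * D / Re
mu = 1056.8 * 3.5917 * 0.15289 / 8.4099e+05
mu = 0.00069005 Pa*s


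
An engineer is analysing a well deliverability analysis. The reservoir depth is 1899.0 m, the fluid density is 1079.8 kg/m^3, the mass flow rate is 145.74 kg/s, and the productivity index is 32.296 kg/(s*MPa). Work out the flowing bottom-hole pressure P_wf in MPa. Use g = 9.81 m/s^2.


Step 1: P_i = rho*g*h/1e6 = 1079.8*9.81*1899.0/1e6 = 20.11580 MPa
Step 2: P_wf = P_i - mdot/PI = 20.11580 - 145.74/32.296 = 15.603 MPa
P_wf = 15.603 MPa
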